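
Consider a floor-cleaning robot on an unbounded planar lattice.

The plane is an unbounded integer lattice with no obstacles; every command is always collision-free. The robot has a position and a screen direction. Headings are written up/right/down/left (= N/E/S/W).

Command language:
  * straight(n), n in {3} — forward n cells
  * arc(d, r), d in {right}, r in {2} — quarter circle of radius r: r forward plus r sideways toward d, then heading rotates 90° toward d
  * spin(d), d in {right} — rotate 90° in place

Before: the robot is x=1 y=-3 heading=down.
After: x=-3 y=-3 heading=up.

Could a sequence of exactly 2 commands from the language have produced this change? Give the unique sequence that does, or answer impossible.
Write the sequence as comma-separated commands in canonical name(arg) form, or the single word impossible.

key: position moved to (-3,-3) AND the heading swung to N — translation plus rotation needed
t0: x=1 y=-3 heading=down
[1] after arc(right, 2): x=-1 y=-5 heading=left
[2] after arc(right, 2): x=-3 y=-3 heading=up
no rival 2-sequence matches.

arc(right, 2), arc(right, 2)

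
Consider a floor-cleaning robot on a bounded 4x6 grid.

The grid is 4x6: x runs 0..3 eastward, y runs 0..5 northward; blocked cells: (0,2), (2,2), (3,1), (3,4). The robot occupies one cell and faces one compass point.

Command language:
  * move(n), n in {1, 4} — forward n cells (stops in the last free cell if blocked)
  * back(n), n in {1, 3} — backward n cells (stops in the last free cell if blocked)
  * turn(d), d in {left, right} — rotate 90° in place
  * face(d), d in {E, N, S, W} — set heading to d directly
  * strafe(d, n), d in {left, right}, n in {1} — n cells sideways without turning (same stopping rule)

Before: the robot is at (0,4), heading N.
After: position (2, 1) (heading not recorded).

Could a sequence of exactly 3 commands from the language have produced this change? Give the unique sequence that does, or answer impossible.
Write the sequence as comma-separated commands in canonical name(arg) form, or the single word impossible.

t0: at (0,4), heading N
1. strafe(right, 1) → at (1,4), heading N
2. back(3) → at (1,1), heading N
3. strafe(right, 1) → at (2,1), heading N
no rival 3-sequence matches.

strafe(right, 1), back(3), strafe(right, 1)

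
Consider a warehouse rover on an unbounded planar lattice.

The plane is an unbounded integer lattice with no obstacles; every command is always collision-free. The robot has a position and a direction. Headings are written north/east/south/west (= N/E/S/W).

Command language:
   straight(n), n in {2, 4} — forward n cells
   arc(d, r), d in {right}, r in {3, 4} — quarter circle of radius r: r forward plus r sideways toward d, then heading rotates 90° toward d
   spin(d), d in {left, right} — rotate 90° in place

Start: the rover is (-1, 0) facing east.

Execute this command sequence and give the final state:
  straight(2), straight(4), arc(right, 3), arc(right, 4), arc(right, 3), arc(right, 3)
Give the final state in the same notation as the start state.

(4, -1) facing east

initial: (-1, 0) facing east
t=1 straight(2) ⇒ (1, 0) facing east
t=2 straight(4) ⇒ (5, 0) facing east
t=3 arc(right, 3) ⇒ (8, -3) facing south
t=4 arc(right, 4) ⇒ (4, -7) facing west
t=5 arc(right, 3) ⇒ (1, -4) facing north
t=6 arc(right, 3) ⇒ (4, -1) facing east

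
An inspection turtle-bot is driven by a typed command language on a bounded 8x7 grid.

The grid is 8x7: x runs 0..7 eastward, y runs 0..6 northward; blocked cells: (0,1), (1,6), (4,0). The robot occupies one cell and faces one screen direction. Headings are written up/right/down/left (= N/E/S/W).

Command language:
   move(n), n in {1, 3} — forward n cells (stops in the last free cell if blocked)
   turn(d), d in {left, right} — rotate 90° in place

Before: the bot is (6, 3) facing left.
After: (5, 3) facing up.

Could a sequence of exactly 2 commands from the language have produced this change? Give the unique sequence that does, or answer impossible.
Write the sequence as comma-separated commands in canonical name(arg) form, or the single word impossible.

move(1), turn(right)

key: running turn(right) before move(1) would end elsewhere — order is forced
t0: (6, 3) facing left
t=1 move(1) ⇒ (5, 3) facing left
t=2 turn(right) ⇒ (5, 3) facing up
no rival 2-sequence matches.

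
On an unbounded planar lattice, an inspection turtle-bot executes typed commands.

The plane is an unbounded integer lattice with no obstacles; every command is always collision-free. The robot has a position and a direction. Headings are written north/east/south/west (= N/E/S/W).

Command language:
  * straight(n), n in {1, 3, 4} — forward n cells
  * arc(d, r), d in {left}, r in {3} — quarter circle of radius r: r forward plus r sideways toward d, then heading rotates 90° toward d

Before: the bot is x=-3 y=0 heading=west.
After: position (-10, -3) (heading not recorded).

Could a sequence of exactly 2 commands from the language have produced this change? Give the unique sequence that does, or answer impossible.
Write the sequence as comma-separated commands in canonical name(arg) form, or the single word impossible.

key: running arc(left, 3) before straight(4) would end elsewhere — order is forced
from: x=-3 y=0 heading=west
t=1 straight(4) ⇒ x=-7 y=0 heading=west
t=2 arc(left, 3) ⇒ x=-10 y=-3 heading=south
no other 2-command option fits: unique.

straight(4), arc(left, 3)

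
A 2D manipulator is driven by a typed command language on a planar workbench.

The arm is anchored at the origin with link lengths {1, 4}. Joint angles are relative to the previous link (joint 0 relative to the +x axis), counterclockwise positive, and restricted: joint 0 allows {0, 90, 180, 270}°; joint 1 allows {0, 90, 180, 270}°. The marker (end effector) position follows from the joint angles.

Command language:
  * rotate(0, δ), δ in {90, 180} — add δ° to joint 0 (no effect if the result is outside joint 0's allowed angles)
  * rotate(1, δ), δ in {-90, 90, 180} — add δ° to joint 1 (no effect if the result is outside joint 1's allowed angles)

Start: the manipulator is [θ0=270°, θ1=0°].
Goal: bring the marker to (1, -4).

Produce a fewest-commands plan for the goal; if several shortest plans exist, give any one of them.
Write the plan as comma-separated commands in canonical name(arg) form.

rotate(1, -90), rotate(0, 90)

initial: [θ0=270°, θ1=0°]
step 1 (rotate(1, -90)): [θ0=270°, θ1=270°]
step 2 (rotate(0, 90)): [θ0=0°, θ1=270°]
no 1-step plan works, so 2 is optimal.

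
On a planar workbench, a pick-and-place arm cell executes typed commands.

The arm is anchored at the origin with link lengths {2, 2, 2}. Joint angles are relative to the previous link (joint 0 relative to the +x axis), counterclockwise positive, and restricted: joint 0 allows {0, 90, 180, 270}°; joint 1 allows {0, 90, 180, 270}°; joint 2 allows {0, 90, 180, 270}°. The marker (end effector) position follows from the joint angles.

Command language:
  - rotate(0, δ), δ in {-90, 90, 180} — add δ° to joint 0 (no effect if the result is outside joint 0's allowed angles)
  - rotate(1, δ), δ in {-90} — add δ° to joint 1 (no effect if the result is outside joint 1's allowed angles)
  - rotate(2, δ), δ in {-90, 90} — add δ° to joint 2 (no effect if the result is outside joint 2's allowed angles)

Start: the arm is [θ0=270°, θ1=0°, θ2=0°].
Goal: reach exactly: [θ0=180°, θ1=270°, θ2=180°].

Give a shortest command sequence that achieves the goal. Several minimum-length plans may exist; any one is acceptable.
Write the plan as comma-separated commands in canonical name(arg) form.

rotate(2, -90), rotate(2, -90), rotate(1, -90), rotate(0, -90)

start: [θ0=270°, θ1=0°, θ2=0°]
step 1 (rotate(2, -90)): [θ0=270°, θ1=0°, θ2=270°]
step 2 (rotate(2, -90)): [θ0=270°, θ1=0°, θ2=180°]
step 3 (rotate(1, -90)): [θ0=270°, θ1=270°, θ2=180°]
step 4 (rotate(0, -90)): [θ0=180°, θ1=270°, θ2=180°]
minimal: 4 command(s), checked below 4.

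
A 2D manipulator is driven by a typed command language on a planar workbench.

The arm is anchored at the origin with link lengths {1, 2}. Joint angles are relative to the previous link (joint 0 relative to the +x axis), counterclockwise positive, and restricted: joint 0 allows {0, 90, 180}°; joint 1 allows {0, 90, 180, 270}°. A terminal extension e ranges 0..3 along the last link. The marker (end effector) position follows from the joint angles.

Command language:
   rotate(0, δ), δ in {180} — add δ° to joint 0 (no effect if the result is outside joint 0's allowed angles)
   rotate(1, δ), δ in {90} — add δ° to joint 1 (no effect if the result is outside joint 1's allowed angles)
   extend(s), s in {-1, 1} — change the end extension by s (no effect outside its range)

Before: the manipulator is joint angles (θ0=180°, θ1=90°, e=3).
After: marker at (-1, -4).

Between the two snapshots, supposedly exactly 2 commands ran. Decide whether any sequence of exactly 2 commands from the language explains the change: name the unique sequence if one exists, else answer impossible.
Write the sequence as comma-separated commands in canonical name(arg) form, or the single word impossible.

extend(1), extend(-1)

key: order matters: swapping extend(1) and extend(-1) lands elsewhere
t0: joint angles (θ0=180°, θ1=90°, e=3)
1. extend(1) → joint angles (θ0=180°, θ1=90°, e=3)
2. extend(-1) → joint angles (θ0=180°, θ1=90°, e=2)
all 16 alternatives checked — unique.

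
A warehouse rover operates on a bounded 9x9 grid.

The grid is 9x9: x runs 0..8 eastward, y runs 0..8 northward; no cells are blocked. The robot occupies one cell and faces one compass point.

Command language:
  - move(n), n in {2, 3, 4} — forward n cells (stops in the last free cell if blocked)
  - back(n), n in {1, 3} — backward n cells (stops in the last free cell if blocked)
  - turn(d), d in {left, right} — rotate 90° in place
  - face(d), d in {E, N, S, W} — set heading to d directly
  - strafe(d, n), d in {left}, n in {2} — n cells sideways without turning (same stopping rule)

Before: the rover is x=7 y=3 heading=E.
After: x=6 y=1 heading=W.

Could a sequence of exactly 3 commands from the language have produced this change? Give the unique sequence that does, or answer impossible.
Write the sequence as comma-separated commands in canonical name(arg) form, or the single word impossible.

key: position moved to (6,1) AND the heading swung to W — translation plus rotation needed
begin: x=7 y=3 heading=E
1. back(1) → x=6 y=3 heading=E
2. face(W) → x=6 y=3 heading=W
3. strafe(left, 2) → x=6 y=1 heading=W
no other 3-command option fits: unique.

back(1), face(W), strafe(left, 2)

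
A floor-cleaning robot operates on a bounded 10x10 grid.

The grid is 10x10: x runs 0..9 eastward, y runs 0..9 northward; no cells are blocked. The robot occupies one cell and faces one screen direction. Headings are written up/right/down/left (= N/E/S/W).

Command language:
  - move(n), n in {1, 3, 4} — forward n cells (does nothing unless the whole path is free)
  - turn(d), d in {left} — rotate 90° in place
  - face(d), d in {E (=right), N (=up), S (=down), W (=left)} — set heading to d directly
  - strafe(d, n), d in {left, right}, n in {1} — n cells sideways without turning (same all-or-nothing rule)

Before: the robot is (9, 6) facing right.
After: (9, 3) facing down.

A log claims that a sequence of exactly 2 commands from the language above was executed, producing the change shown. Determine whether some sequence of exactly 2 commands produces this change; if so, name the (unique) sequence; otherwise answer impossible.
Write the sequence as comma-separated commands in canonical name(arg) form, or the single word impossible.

face(S), move(3)

key: running move(3) before face(S) would end elsewhere — order is forced
from: (9, 6) facing right
1. face(S) → (9, 6) facing down
2. move(3) → (9, 3) facing down
no other 2-command option fits: unique.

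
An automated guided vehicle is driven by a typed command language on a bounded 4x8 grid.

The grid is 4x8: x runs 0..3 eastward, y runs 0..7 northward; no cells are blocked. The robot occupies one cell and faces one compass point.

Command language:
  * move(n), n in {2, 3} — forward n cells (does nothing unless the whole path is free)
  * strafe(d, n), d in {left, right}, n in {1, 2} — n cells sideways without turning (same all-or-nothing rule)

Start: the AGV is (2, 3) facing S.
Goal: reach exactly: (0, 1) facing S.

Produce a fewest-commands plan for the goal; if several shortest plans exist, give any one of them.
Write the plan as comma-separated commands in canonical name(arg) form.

begin: (2, 3) facing S
[1] after strafe(right, 2): (0, 3) facing S
[2] after move(2): (0, 1) facing S
shorter routes all fall short; 2 is best.

strafe(right, 2), move(2)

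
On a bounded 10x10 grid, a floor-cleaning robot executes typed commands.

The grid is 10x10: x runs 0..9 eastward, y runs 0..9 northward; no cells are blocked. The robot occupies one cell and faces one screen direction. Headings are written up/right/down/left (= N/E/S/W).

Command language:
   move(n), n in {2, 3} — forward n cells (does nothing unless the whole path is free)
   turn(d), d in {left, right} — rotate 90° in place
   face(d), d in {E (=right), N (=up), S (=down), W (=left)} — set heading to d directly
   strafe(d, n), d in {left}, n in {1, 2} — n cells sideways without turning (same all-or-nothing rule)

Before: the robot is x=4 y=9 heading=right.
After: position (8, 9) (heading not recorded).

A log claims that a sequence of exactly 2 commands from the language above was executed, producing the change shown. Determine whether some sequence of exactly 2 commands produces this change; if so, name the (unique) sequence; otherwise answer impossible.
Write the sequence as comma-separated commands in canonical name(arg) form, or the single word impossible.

move(2), move(2)

t0: x=4 y=9 heading=right
1. move(2) → x=6 y=9 heading=right
2. move(2) → x=8 y=9 heading=right
no rival 2-sequence matches.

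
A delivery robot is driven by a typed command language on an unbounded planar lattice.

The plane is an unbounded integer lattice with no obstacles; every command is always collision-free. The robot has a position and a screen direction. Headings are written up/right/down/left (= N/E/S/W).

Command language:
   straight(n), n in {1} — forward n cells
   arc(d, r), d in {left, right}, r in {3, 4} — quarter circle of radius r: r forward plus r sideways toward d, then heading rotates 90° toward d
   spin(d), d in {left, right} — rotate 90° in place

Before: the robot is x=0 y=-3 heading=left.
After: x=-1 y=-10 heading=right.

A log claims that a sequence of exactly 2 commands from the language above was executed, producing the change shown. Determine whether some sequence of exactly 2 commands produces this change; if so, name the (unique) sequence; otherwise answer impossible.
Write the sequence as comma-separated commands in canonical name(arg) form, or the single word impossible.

key: position moved to (-1,-10) AND the heading swung to E — translation plus rotation needed
start: x=0 y=-3 heading=left
t=1 arc(left, 4) ⇒ x=-4 y=-7 heading=down
t=2 arc(left, 3) ⇒ x=-1 y=-10 heading=right
no other 2-command option fits: unique.

arc(left, 4), arc(left, 3)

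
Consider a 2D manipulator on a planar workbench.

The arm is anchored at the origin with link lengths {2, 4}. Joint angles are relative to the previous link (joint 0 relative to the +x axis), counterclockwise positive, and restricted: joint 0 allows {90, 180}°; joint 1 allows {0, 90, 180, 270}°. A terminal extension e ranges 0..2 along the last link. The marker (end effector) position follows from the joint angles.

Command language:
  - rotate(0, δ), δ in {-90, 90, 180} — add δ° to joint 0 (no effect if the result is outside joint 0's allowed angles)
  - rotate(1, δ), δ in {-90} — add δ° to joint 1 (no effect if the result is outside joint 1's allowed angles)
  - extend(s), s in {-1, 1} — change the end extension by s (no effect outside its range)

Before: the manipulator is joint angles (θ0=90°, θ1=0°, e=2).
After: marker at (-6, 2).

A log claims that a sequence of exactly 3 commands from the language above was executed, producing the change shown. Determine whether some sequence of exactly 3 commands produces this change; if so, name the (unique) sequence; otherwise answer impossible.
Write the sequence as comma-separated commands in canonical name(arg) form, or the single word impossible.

t0: joint angles (θ0=90°, θ1=0°, e=2)
t=1 rotate(1, -90) ⇒ joint angles (θ0=90°, θ1=270°, e=2)
t=2 rotate(1, -90) ⇒ joint angles (θ0=90°, θ1=180°, e=2)
t=3 rotate(1, -90) ⇒ joint angles (θ0=90°, θ1=90°, e=2)
no rival 3-sequence matches.

rotate(1, -90), rotate(1, -90), rotate(1, -90)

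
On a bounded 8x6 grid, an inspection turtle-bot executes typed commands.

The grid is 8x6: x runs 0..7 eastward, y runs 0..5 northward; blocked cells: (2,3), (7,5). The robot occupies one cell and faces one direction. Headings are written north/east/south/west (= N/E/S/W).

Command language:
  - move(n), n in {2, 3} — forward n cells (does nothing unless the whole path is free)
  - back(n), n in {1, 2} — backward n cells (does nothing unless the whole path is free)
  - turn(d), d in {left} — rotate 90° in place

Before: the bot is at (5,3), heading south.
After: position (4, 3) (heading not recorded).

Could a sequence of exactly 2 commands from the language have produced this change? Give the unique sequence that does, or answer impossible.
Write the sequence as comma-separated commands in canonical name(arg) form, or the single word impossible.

turn(left), back(1)

key: running back(1) before turn(left) would end elsewhere — order is forced
from: at (5,3), heading south
step 1 (turn(left)): at (5,3), heading east
step 2 (back(1)): at (4,3), heading east
no other 2-command option fits: unique.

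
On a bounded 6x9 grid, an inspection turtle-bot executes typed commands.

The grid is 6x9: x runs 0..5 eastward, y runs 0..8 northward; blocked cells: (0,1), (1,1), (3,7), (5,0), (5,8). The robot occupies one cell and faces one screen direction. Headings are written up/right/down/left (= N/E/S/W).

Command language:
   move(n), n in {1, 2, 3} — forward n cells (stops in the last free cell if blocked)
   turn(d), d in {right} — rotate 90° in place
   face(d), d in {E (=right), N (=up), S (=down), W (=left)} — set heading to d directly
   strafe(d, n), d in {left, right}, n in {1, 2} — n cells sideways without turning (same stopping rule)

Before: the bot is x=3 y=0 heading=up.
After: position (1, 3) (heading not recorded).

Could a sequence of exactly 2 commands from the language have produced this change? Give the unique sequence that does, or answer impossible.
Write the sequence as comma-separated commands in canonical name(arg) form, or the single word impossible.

move(3), strafe(left, 2)

key: running strafe(left, 2) before move(3) would end elsewhere — order is forced
t0: x=3 y=0 heading=up
1. move(3) → x=3 y=3 heading=up
2. strafe(left, 2) → x=1 y=3 heading=up
uniquely the one of 144 2-step routes that fits.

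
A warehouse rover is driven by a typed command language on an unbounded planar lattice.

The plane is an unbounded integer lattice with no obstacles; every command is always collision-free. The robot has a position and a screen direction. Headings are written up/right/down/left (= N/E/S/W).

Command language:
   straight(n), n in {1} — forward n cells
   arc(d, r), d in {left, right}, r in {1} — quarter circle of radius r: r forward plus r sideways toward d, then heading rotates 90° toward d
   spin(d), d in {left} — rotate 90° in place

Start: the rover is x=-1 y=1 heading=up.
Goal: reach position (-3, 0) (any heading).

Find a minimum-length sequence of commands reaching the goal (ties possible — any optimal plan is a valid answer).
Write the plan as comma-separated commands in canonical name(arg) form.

from: x=-1 y=1 heading=up
[1] after arc(left, 1): x=-2 y=2 heading=left
[2] after arc(left, 1): x=-3 y=1 heading=down
[3] after straight(1): x=-3 y=0 heading=down
minimal: 3 command(s), checked below 3.

arc(left, 1), arc(left, 1), straight(1)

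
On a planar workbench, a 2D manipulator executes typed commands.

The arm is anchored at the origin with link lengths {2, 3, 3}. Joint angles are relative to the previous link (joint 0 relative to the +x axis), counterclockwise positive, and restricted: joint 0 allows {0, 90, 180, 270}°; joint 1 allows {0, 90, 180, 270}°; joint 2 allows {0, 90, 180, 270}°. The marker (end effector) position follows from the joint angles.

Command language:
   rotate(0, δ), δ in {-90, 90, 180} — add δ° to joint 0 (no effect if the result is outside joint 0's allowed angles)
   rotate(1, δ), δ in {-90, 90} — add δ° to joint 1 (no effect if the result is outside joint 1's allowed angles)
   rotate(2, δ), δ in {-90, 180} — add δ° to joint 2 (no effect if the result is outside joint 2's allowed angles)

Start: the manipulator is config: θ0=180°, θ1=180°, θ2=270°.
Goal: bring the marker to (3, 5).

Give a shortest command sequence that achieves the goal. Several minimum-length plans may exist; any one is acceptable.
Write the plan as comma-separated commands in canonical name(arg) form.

t0: config: θ0=180°, θ1=180°, θ2=270°
step 1 (rotate(1, -90)): config: θ0=180°, θ1=90°, θ2=270°
step 2 (rotate(1, -90)): config: θ0=180°, θ1=0°, θ2=270°
step 3 (rotate(0, -90)): config: θ0=90°, θ1=0°, θ2=270°
shorter routes all fall short; 3 is best.

rotate(1, -90), rotate(1, -90), rotate(0, -90)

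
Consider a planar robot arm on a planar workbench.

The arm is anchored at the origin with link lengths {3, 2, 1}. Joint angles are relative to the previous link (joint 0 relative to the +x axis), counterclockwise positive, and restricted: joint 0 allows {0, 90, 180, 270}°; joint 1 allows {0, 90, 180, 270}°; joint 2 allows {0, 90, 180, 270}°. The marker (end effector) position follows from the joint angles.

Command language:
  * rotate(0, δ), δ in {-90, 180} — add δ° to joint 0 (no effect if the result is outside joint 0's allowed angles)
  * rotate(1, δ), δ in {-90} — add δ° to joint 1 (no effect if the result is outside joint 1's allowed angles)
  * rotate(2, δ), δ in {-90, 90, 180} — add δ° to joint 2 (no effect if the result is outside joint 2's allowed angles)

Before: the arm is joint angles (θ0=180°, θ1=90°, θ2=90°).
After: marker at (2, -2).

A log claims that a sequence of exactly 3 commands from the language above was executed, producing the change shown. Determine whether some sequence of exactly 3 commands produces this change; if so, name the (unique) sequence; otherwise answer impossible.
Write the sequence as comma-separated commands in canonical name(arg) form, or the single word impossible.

begin: joint angles (θ0=180°, θ1=90°, θ2=90°)
t=1 rotate(0, -90) ⇒ joint angles (θ0=90°, θ1=90°, θ2=90°)
t=2 rotate(0, -90) ⇒ joint angles (θ0=0°, θ1=90°, θ2=90°)
t=3 rotate(0, -90) ⇒ joint angles (θ0=270°, θ1=90°, θ2=90°)
no rival 3-sequence matches.

rotate(0, -90), rotate(0, -90), rotate(0, -90)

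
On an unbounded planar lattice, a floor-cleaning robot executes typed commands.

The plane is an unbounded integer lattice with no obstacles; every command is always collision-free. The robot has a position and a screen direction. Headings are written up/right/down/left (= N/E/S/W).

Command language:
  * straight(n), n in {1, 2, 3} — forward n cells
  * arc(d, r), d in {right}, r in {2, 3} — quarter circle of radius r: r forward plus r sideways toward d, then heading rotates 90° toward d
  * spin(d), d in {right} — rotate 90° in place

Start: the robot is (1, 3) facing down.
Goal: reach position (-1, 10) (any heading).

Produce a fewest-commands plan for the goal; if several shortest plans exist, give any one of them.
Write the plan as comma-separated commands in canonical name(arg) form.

spin(right), arc(right, 2), straight(2), straight(3)

from: (1, 3) facing down
1. spin(right) → (1, 3) facing left
2. arc(right, 2) → (-1, 5) facing up
3. straight(2) → (-1, 7) facing up
4. straight(3) → (-1, 10) facing up
minimal: 4 command(s), checked below 4.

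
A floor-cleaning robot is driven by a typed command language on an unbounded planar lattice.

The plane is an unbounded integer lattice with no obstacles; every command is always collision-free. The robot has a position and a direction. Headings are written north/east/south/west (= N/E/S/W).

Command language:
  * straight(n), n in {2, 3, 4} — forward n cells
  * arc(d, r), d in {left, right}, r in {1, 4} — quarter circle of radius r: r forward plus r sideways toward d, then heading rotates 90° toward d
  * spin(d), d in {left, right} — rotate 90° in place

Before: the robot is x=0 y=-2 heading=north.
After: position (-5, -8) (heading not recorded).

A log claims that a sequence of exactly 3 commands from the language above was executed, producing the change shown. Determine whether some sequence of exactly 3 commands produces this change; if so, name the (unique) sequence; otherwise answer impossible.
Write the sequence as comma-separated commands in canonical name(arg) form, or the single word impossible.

key: order matters: swapping arc(left, 1) and straight(3) lands elsewhere
start: x=0 y=-2 heading=north
step 1 (arc(left, 1)): x=-1 y=-1 heading=west
step 2 (arc(left, 4)): x=-5 y=-5 heading=south
step 3 (straight(3)): x=-5 y=-8 heading=south
no other 3-command option fits: unique.

arc(left, 1), arc(left, 4), straight(3)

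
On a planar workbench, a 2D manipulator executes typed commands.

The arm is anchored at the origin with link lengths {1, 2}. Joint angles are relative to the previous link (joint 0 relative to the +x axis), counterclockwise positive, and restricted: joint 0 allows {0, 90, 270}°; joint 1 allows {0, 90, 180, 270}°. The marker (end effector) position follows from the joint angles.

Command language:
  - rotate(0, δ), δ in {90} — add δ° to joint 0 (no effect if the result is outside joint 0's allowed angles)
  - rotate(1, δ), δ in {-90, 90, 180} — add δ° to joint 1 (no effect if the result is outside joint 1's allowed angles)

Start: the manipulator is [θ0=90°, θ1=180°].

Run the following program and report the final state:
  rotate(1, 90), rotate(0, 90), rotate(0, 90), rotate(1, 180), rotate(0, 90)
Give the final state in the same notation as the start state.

t0: [θ0=90°, θ1=180°]
[1] after rotate(1, 90): [θ0=90°, θ1=270°]
[2] after rotate(0, 90): [θ0=90°, θ1=270°]
[3] after rotate(0, 90): [θ0=90°, θ1=270°]
[4] after rotate(1, 180): [θ0=90°, θ1=90°]
[5] after rotate(0, 90): [θ0=90°, θ1=90°]

[θ0=90°, θ1=90°]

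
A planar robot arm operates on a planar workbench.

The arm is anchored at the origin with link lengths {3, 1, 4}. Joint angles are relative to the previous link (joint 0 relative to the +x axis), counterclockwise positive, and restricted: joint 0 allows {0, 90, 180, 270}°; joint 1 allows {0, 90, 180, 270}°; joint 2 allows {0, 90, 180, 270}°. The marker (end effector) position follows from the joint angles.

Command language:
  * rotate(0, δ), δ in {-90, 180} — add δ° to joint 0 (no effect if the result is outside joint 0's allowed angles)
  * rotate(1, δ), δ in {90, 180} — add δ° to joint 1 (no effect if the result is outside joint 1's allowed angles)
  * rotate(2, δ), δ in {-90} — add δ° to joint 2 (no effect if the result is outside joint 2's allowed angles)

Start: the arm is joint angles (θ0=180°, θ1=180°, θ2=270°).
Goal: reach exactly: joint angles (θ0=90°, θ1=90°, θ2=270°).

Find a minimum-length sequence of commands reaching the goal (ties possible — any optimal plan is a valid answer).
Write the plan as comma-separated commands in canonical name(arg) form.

rotate(1, 90), rotate(0, -90), rotate(1, 180)

begin: joint angles (θ0=180°, θ1=180°, θ2=270°)
step 1 (rotate(1, 90)): joint angles (θ0=180°, θ1=270°, θ2=270°)
step 2 (rotate(0, -90)): joint angles (θ0=90°, θ1=270°, θ2=270°)
step 3 (rotate(1, 180)): joint angles (θ0=90°, θ1=90°, θ2=270°)
minimal: 3 command(s), checked below 3.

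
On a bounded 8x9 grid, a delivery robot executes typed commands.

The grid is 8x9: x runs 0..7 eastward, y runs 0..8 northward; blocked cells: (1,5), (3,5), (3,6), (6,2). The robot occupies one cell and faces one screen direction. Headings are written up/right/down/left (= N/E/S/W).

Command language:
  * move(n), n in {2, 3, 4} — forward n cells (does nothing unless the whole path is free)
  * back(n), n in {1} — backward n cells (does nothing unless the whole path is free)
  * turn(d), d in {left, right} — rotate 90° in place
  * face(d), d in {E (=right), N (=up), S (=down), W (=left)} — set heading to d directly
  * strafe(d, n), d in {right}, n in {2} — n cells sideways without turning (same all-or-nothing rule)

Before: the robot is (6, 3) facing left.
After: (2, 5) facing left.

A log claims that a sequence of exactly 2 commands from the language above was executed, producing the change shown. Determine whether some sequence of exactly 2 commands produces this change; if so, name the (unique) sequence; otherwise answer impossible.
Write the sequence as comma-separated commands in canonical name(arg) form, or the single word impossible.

key: heading stays W — no command in the sequence turns
t0: (6, 3) facing left
1. move(4) → (2, 3) facing left
2. strafe(right, 2) → (2, 5) facing left
no rival 2-sequence matches.

move(4), strafe(right, 2)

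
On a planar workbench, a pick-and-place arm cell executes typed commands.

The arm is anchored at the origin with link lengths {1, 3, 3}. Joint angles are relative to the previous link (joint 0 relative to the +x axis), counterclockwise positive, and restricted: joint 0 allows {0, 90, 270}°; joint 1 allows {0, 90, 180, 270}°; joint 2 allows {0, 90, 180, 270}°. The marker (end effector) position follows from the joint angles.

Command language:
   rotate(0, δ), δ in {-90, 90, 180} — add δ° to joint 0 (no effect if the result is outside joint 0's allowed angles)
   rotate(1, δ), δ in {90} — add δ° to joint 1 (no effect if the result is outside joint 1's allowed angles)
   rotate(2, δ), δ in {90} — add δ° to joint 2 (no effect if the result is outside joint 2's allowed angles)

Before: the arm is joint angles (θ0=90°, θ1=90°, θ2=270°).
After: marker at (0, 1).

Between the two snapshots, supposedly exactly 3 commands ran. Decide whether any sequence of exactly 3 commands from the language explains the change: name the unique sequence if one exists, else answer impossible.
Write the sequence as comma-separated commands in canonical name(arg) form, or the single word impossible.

rotate(2, 90), rotate(2, 90), rotate(2, 90)

initial: joint angles (θ0=90°, θ1=90°, θ2=270°)
1. rotate(2, 90) → joint angles (θ0=90°, θ1=90°, θ2=0°)
2. rotate(2, 90) → joint angles (θ0=90°, θ1=90°, θ2=90°)
3. rotate(2, 90) → joint angles (θ0=90°, θ1=90°, θ2=180°)
all 125 alternatives checked — unique.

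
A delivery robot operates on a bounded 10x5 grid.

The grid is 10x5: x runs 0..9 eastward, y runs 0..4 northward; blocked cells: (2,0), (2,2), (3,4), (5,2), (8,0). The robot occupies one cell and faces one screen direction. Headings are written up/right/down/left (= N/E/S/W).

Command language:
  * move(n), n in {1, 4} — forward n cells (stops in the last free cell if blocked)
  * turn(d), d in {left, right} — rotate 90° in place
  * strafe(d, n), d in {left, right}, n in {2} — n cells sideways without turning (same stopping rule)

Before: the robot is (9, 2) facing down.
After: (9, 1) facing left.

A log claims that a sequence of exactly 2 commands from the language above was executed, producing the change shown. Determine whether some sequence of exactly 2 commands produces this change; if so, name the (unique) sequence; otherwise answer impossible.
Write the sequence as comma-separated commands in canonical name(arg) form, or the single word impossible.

key: position moved to (9,1) AND the heading swung to W — translation plus rotation needed
from: (9, 2) facing down
[1] after move(1): (9, 1) facing down
[2] after turn(right): (9, 1) facing left
all 36 alternatives checked — unique.

move(1), turn(right)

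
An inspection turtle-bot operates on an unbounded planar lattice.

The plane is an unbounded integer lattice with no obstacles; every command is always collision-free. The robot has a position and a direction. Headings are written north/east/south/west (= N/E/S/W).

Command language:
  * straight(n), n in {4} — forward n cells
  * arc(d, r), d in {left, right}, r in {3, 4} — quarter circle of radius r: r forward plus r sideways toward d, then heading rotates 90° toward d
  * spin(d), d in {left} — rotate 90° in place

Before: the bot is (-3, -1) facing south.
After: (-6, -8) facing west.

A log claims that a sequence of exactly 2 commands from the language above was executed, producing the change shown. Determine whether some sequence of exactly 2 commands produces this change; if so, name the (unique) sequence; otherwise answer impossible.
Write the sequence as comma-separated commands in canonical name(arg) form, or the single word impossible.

straight(4), arc(right, 3)

key: order matters: swapping straight(4) and arc(right, 3) lands elsewhere
initial: (-3, -1) facing south
step 1 (straight(4)): (-3, -5) facing south
step 2 (arc(right, 3)): (-6, -8) facing west
uniquely the one of 36 2-step routes that fits.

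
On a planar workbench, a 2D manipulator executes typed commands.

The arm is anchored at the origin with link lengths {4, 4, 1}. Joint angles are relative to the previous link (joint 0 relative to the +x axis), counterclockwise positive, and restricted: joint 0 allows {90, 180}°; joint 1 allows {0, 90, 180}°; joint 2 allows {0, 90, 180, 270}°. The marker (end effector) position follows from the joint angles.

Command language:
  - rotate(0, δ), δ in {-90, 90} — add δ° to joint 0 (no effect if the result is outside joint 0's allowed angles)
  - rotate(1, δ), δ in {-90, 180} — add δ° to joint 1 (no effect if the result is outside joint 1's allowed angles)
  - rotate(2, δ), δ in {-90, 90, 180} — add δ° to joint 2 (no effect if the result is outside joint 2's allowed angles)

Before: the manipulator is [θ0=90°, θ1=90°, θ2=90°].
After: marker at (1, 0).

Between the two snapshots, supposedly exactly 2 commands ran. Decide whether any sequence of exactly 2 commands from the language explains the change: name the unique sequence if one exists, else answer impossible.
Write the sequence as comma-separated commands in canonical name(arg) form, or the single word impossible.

rotate(1, -90), rotate(1, 180)

key: order matters: swapping rotate(1, -90) and rotate(1, 180) lands elsewhere
t0: [θ0=90°, θ1=90°, θ2=90°]
1. rotate(1, -90) → [θ0=90°, θ1=0°, θ2=90°]
2. rotate(1, 180) → [θ0=90°, θ1=180°, θ2=90°]
uniquely the one of 49 2-step routes that fits.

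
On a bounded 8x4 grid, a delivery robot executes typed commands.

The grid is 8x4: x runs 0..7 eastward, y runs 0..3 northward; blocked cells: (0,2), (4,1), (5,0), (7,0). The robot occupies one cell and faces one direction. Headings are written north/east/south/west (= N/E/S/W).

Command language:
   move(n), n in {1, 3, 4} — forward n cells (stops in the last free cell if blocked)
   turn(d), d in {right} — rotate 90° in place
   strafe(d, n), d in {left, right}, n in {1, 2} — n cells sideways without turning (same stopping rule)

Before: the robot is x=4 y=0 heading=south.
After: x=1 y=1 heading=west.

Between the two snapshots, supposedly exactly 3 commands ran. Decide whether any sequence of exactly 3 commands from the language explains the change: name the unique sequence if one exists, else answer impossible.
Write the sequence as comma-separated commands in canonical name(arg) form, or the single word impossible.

key: cell and facing (now W) both changed — the 3 commands mix motion and turning
begin: x=4 y=0 heading=south
1. turn(right) → x=4 y=0 heading=west
2. move(3) → x=1 y=0 heading=west
3. strafe(right, 1) → x=1 y=1 heading=west
no other 3-command option fits: unique.

turn(right), move(3), strafe(right, 1)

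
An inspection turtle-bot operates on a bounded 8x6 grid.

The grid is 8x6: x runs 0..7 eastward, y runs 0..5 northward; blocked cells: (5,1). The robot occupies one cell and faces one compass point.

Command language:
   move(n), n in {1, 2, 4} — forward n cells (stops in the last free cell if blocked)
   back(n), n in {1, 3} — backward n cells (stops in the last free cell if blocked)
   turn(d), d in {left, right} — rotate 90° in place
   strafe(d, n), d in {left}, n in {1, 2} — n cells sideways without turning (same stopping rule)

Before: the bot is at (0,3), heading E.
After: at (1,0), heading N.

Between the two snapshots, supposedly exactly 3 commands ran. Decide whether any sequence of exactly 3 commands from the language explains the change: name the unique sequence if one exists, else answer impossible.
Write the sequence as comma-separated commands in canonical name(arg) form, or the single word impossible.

move(1), turn(left), back(3)

key: cell and facing (now N) both changed — the 3 commands mix motion and turning
t0: at (0,3), heading E
1. move(1) → at (1,3), heading E
2. turn(left) → at (1,3), heading N
3. back(3) → at (1,0), heading N
all 729 alternatives checked — unique.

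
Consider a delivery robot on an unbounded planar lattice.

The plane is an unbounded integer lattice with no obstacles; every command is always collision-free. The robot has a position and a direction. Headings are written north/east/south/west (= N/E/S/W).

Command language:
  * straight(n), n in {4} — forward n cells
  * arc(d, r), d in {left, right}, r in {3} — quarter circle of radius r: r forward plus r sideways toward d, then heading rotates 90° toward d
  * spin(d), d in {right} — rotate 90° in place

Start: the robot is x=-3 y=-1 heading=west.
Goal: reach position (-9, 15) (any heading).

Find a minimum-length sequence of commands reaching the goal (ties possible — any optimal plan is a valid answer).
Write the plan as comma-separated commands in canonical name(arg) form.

start: x=-3 y=-1 heading=west
t=1 arc(right, 3) ⇒ x=-6 y=2 heading=north
t=2 straight(4) ⇒ x=-6 y=6 heading=north
t=3 arc(left, 3) ⇒ x=-9 y=9 heading=west
t=4 arc(right, 3) ⇒ x=-12 y=12 heading=north
t=5 arc(right, 3) ⇒ x=-9 y=15 heading=east
nothing shorter than 5 reaches the goal.

arc(right, 3), straight(4), arc(left, 3), arc(right, 3), arc(right, 3)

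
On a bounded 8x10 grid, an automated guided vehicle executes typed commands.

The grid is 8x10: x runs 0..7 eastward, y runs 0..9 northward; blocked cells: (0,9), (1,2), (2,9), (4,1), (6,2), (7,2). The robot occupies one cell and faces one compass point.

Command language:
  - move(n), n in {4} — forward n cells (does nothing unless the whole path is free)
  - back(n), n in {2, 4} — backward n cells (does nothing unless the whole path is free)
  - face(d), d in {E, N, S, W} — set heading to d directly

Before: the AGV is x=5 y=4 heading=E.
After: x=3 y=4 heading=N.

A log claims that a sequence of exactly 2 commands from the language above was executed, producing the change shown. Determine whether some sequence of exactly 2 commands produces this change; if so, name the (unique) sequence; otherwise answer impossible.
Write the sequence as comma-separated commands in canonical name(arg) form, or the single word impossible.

back(2), face(N)

key: order matters: swapping back(2) and face(N) lands elsewhere
initial: x=5 y=4 heading=E
[1] after back(2): x=3 y=4 heading=E
[2] after face(N): x=3 y=4 heading=N
no other 2-command option fits: unique.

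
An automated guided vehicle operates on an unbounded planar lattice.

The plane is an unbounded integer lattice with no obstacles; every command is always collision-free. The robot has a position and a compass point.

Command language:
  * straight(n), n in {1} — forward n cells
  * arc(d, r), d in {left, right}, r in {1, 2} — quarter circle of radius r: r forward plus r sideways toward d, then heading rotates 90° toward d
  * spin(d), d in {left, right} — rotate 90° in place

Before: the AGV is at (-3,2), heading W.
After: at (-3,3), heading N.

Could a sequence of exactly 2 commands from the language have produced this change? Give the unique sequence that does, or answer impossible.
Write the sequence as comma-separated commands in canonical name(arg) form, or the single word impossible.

key: position moved to (-3,3) AND the heading swung to N — translation plus rotation needed
t0: at (-3,2), heading W
[1] after spin(right): at (-3,2), heading N
[2] after straight(1): at (-3,3), heading N
uniquely the one of 49 2-step routes that fits.

spin(right), straight(1)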